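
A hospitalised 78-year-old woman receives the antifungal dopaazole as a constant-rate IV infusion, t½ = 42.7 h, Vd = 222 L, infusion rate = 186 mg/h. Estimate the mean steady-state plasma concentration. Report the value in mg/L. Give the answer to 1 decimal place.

k = ln2 / t½ = 0.693147 / 42.7 = 0.01623 h⁻¹
CL = k × Vd = 0.01623 × 222 = 3.603 L/h
At steady state Css = R₀ / CL = 186 / 3.603 = 51.62 mg/L

51.6 mg/L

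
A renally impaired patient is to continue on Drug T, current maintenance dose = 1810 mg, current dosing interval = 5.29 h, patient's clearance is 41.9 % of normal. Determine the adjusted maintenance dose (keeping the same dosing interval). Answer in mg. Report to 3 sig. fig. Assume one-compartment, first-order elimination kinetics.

758 mg

To keep the same average steady-state level, dosing rate must scale with clearance.
CL ratio = 41.9 / 100 = 0.4190
New dose (same interval) = 1810 × 0.4190 = 758.4 mg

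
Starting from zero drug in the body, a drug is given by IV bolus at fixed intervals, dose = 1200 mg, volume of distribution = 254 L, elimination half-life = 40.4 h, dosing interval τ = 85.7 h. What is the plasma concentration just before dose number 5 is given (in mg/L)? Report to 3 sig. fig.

1.41 mg/L

C₀ per dose = Dose / Vd = 1200 / 254 = 4.724 mg/L
k = ln2 / t½ = 0.693147 / 40.4 = 0.01716 h⁻¹
Fraction remaining after one interval: r = e^(−kτ) = e^(−0.01716 × 85.7) = 0.2298
Before dose 5, 4 doses have been given (aged 1τ, 2τ, 3τ, 4τ).
C_trough = C₀ × (r + r² + … + r^4) = C₀ × r(1−r^4)/(1−r)
        = 4.724 × 0.2298 × (1 − 0.002789) / (1 − 0.2298) = 1.406 mg/L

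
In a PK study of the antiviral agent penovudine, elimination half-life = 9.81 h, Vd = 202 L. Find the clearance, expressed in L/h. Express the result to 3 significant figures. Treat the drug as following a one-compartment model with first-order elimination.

k = ln2 / t½ = 0.693147 / 9.81 = 0.07066 h⁻¹
CL = k × Vd = 0.07066 × 202 = 14.27 L/h

14.3 L/h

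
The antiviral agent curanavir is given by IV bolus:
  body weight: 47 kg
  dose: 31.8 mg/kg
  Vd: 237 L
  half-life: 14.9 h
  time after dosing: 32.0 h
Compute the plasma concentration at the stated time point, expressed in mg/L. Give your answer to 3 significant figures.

1.42 mg/L

Total dose = 31.8 × 47 = 1495 mg
C₀ = Dose / Vd = 1495 / 237 = 6.308 mg/L
k = ln2 / t½ = 0.693147 / 14.9 = 0.04652 h⁻¹
C = C₀ · e^(−k·t) = 6.308 × e^(−0.04652 × 32.0)
  = 6.308 × 0.2257 = 1.424 mg/L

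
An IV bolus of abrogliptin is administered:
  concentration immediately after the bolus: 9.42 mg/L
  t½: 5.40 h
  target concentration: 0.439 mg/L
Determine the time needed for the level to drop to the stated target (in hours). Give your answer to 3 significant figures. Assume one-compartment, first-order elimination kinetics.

k = ln2 / t½ = 0.693147 / 5.40 = 0.1284 h⁻¹
t = ln(C₀ / C) / k = ln(9.420 / 0.439) / 0.1284
  = ln(21.46) / 0.1284 = 3.066 / 0.1284 = 23.88 h

23.9 h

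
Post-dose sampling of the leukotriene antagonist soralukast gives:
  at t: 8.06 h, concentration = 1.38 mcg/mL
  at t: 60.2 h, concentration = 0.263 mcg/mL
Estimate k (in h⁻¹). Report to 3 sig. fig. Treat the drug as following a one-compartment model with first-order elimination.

0.0318 h⁻¹

k = ln(C₁/C₂) / (t₂ − t₁) = ln(1.38/0.263) / (60.2 − 8.06)
  = 1.658 / 52.14 = 0.03180 h⁻¹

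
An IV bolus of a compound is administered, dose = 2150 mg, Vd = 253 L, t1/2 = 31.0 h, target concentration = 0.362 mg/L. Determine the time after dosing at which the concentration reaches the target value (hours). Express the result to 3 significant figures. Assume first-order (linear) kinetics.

C₀ = Dose / Vd = 2150 / 253 = 8.498 mg/L
k = ln2 / t½ = 0.693147 / 31.0 = 0.02236 h⁻¹
t = ln(C₀ / C) / k = ln(8.498 / 0.362) / 0.02236
  = ln(23.48) / 0.02236 = 3.156 / 0.02236 = 141.1 h

141 h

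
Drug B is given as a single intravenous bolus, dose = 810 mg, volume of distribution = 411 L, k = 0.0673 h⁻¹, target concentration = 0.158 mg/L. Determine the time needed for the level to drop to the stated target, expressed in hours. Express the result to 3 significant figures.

C₀ = Dose / Vd = 810.0 / 411 = 1.971 mg/L
t = ln(C₀ / C) / k = ln(1.971 / 0.158) / 0.06730
  = ln(12.47) / 0.06730 = 2.523 / 0.06730 = 37.49 h

37.5 h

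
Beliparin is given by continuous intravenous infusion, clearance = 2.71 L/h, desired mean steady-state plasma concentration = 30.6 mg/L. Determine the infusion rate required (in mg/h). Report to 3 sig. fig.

82.9 mg/h

At steady state, infusion rate R₀ = Css × CL = 30.6 × 2.710 = 82.93 mg/h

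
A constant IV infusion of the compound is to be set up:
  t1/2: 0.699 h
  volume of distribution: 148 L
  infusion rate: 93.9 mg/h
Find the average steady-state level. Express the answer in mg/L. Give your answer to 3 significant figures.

0.640 mg/L

k = ln2 / t½ = 0.693147 / 0.699 = 0.9916 h⁻¹
CL = k × Vd = 0.9916 × 148 = 146.8 L/h
At steady state Css = R₀ / CL = 93.9 / 146.8 = 0.6396 mg/L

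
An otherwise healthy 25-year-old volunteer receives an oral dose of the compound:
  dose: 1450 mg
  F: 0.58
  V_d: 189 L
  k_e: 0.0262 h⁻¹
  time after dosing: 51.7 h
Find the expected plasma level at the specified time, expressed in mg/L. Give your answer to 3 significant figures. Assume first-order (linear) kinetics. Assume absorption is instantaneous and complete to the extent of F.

1.15 mg/L

Amount reaching circulation = F × Dose = 0.58 × 1450 = 841.0 mg
C₀ = F·Dose / Vd = 841.0 / 189 = 4.450 mg/L
C = C₀ · e^(−k·t) = 4.450 × e^(−0.02620 × 51.7)
  = 4.450 × 0.2581 = 1.149 mg/L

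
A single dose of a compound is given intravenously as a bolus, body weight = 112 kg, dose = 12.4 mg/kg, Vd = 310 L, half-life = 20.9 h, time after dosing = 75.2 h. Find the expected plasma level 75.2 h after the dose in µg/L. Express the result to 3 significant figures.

Total dose = 12.4 × 112 = 1389 mg
C₀ = Dose / Vd = 1389 / 310 = 4.481 mg/L
k = ln2 / t½ = 0.693147 / 20.9 = 0.03316 h⁻¹
C = C₀ · e^(−k·t) = 4.481 × e^(−0.03316 × 75.2)
  = 4.481 × 0.08261 = 0.3702 mg/L
Convert: 0.3702 mg/L × 1000 = 370.2 µg/L

370 µg/L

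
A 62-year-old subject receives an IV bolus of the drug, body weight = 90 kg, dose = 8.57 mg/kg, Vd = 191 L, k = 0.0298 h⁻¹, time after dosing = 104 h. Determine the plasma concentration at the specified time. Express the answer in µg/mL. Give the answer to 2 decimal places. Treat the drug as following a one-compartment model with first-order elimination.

0.18 µg/mL

Total dose = 8.57 × 90 = 771.3 mg
C₀ = Dose / Vd = 771.3 / 191 = 4.038 mg/L
C = C₀ · e^(−k·t) = 4.038 × e^(−0.02980 × 104)
  = 4.038 × 0.04509 = 0.1821 mg/L
(0.1821 mg/L = 0.1821 µg/mL)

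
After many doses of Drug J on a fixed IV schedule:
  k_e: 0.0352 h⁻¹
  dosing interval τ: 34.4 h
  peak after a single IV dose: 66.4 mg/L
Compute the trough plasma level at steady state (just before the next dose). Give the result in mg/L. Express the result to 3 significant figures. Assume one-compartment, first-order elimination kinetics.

28.2 mg/L

e^(−kτ) = e^(−0.03520 × 34.4) = 0.2979
Accumulation ratio R = 1 / (1 − e^(−kτ)) = 1 / (1 − 0.2979) = 1.424
Steady-state trough = C₀ × R × e^(−kτ) = 66.4 × 1.424 × 0.2979 = 28.17 mg/L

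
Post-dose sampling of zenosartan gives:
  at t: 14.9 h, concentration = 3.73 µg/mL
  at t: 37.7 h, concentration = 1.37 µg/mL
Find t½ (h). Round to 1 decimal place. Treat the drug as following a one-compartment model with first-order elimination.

15.8 h

k = ln(C₁/C₂) / (t₂ − t₁) = ln(3.73/1.37) / (37.7 − 14.9)
  = 1.002 / 22.80 = 0.04395 h⁻¹
t½ = ln2 / k = 0.693147 / 0.04395 = 15.77 h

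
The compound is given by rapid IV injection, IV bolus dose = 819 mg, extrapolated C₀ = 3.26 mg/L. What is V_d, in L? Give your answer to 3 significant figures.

Vd = Dose / C₀ = 819.0 / 3.26 = 251.2 L

251 L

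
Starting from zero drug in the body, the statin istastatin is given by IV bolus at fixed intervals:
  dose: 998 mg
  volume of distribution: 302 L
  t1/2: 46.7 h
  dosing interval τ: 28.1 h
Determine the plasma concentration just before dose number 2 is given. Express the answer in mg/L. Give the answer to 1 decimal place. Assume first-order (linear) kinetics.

C₀ per dose = Dose / Vd = 998 / 302 = 3.305 mg/L
k = ln2 / t½ = 0.693147 / 46.7 = 0.01484 h⁻¹
Fraction remaining after one interval: r = e^(−kτ) = e^(−0.01484 × 28.1) = 0.6590
Before dose 2, 1 dose has been given (aged 1τ).
C_trough = C₀ × r = 3.305 × 0.6590 = 2.178 mg/L

2.2 mg/L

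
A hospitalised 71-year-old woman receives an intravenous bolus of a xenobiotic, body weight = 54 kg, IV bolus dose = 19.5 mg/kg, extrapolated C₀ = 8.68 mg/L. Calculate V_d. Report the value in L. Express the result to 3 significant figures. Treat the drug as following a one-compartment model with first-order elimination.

Dose = 19.5 × 54 = 1053 mg
Vd = Dose / C₀ = 1053 / 8.68 = 121.3 L

121 L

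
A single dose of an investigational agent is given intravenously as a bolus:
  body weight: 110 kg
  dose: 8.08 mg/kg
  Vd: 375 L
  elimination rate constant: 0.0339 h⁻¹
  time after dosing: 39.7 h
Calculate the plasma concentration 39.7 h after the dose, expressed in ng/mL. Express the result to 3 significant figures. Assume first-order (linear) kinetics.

617 ng/mL

Total dose = 8.08 × 110 = 888.8 mg
C₀ = Dose / Vd = 888.8 / 375 = 2.370 mg/L
C = C₀ · e^(−k·t) = 2.370 × e^(−0.03390 × 39.7)
  = 2.370 × 0.2603 = 0.6169 mg/L
Convert: 0.6169 mg/L × 1000 = 616.9 ng/mL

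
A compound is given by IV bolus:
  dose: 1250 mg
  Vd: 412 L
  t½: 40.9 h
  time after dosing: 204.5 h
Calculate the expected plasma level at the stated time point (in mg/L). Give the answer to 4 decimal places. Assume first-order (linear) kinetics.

0.0948 mg/L

C₀ = Dose / Vd = 1250 / 412 = 3.034 mg/L
k = ln2 / t½ = 0.693147 / 40.9 = 0.01695 h⁻¹
t / t½ = 204.5 / 40.9 = 5 half-lives
C = C₀ × (1/2)^5 = 3.034 × 0.03125 = 0.09481 mg/L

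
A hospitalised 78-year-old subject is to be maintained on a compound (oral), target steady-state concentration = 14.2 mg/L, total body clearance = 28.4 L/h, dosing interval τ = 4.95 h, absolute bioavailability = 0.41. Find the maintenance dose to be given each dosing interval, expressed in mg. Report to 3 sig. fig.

At steady state, F × (Dose/τ) = Css × CL.
Dose = Css × CL × τ / F = 14.2 × 28.40 × 4.95 / 0.41 = 4869 mg

4870 mg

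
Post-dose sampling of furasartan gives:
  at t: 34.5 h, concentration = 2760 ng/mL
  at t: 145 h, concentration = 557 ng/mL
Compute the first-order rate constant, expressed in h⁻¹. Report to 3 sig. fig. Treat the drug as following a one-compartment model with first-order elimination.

k = ln(C₁/C₂) / (t₂ − t₁) = ln(2760/557) / (145 − 34.5)
  = 1.600 / 110.5 = 0.01448 h⁻¹

0.0145 h⁻¹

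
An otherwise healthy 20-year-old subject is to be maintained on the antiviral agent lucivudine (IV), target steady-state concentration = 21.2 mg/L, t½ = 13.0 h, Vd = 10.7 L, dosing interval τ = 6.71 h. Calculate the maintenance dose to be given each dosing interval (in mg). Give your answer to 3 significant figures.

k = ln2 / t½ = 0.693147 / 13.0 = 0.05332 h⁻¹
CL = k × Vd = 0.05332 × 10.7 = 0.5705 L/h
At steady state, Dose/τ = Css × CL.
Dose = Css × CL × τ = 21.2 × 0.5705 × 6.71 = 81.15 mg

81.2 mg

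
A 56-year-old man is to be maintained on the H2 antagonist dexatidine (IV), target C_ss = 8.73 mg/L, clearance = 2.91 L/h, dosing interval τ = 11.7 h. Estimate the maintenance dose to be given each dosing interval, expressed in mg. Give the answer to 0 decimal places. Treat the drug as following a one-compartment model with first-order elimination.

At steady state, Dose/τ = Css × CL.
Dose = Css × CL × τ = 8.73 × 2.910 × 11.7 = 297.2 mg

297 mg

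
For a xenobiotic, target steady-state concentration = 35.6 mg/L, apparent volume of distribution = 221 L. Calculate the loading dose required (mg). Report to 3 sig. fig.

LD = Css × Vd = 35.6 × 221 = 7868 mg

7870 mg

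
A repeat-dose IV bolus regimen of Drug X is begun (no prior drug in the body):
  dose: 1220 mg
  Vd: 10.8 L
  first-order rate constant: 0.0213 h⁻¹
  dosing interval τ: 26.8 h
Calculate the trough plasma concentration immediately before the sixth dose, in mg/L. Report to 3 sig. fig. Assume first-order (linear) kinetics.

C₀ per dose = Dose / Vd = 1220 / 10.8 = 113.0 mg/L
Fraction remaining after one interval: r = e^(−kτ) = e^(−0.02130 × 26.8) = 0.5651
Before dose 6, 5 doses have been given (aged 1τ, 2τ, 3τ, 4τ, 5τ).
C_trough = C₀ × (r + r² + … + r^5) = C₀ × r(1−r^5)/(1−r)
        = 113.0 × 0.5651 × (1 − 0.05763) / (1 − 0.5651) = 138.4 mg/L

138 mg/L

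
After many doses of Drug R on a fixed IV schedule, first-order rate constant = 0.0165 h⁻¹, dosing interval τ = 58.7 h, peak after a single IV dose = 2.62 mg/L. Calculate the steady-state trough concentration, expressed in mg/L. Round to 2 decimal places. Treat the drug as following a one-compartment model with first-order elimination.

1.60 mg/L

e^(−kτ) = e^(−0.01650 × 58.7) = 0.3796
Accumulation ratio R = 1 / (1 − e^(−kτ)) = 1 / (1 − 0.3796) = 1.612
Steady-state trough = C₀ × R × e^(−kτ) = 2.62 × 1.612 × 0.3796 = 1.603 mg/L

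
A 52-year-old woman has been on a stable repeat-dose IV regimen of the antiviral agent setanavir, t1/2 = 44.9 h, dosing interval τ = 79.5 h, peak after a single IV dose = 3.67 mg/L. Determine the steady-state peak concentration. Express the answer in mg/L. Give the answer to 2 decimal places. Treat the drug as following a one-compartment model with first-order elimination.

k = ln2 / t½ = 0.693147 / 44.9 = 0.01544 h⁻¹
e^(−kτ) = e^(−0.01544 × 79.5) = 0.2930
Accumulation ratio R = 1 / (1 − e^(−kτ)) = 1 / (1 − 0.2930) = 1.414
Steady-state peak = C₀ × R = 3.67 × 1.414 = 5.189 mg/L

5.19 mg/L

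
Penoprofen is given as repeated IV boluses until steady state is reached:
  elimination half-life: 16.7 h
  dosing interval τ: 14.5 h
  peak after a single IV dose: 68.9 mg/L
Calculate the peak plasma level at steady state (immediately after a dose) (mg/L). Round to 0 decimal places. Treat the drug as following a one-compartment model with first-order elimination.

152 mg/L

k = ln2 / t½ = 0.693147 / 16.7 = 0.04151 h⁻¹
e^(−kτ) = e^(−0.04151 × 14.5) = 0.5478
Accumulation ratio R = 1 / (1 − e^(−kτ)) = 1 / (1 − 0.5478) = 2.211
Steady-state peak = C₀ × R = 68.9 × 2.211 = 152.3 mg/L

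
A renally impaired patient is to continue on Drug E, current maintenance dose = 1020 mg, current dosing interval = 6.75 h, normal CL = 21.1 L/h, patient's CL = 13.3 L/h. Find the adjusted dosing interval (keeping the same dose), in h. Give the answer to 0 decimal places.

To keep the same average steady-state level, dosing rate must scale with clearance.
CL ratio = 13.3 / 21.1 = 0.6303
New interval (same dose) = 6.75 / 0.6303 = 10.71 h

11 h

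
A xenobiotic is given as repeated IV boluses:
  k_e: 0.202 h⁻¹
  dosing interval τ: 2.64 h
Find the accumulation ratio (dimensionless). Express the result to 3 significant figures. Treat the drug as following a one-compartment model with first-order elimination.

2.42

e^(−kτ) = e^(−0.2020 × 2.64) = 0.5867
Accumulation ratio R = 1 / (1 − e^(−kτ)) = 1 / (1 − 0.5867) = 2.420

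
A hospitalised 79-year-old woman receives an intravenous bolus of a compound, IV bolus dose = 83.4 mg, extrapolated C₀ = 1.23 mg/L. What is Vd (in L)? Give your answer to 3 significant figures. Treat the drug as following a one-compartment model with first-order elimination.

67.8 L

Vd = Dose / C₀ = 83.40 / 1.23 = 67.80 L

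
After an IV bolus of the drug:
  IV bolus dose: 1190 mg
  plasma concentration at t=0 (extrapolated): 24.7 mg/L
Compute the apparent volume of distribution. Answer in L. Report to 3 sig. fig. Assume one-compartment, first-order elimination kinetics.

Vd = Dose / C₀ = 1190 / 24.7 = 48.18 L

48.2 L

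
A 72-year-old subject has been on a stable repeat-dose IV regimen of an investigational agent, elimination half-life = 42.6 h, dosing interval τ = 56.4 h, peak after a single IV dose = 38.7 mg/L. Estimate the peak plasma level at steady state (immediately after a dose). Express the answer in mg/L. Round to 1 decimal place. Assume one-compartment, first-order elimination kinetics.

64.4 mg/L

k = ln2 / t½ = 0.693147 / 42.6 = 0.01627 h⁻¹
e^(−kτ) = e^(−0.01627 × 56.4) = 0.3995
Accumulation ratio R = 1 / (1 − e^(−kτ)) = 1 / (1 − 0.3995) = 1.665
Steady-state peak = C₀ × R = 38.7 × 1.665 = 64.44 mg/L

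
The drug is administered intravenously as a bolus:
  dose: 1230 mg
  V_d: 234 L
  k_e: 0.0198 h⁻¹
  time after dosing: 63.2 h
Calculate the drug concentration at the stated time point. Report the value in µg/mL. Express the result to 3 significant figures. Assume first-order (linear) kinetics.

1.50 µg/mL

C₀ = Dose / Vd = 1230 / 234 = 5.256 mg/L
C = C₀ · e^(−k·t) = 5.256 × e^(−0.01980 × 63.2)
  = 5.256 × 0.2861 = 1.504 mg/L
(1.504 mg/L = 1.504 µg/mL)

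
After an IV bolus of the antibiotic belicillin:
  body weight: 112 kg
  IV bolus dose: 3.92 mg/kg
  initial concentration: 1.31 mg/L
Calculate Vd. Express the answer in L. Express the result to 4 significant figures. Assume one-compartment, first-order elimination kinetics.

Dose = 3.92 × 112 = 439.0 mg
Vd = Dose / C₀ = 439.0 / 1.31 = 335.1 L

335.1 L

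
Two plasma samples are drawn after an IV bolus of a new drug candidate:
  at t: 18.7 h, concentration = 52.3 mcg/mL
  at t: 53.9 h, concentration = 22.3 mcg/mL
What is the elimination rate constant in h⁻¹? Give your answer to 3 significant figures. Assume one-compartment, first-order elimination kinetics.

k = ln(C₁/C₂) / (t₂ − t₁) = ln(52.3/22.3) / (53.9 − 18.7)
  = 0.8524 / 35.20 = 0.02422 h⁻¹

0.0242 h⁻¹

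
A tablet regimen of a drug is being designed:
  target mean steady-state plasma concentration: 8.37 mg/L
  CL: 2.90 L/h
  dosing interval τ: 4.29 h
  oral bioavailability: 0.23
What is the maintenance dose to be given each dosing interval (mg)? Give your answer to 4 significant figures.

452.7 mg

At steady state, F × (Dose/τ) = Css × CL.
Dose = Css × CL × τ / F = 8.37 × 2.900 × 4.29 / 0.23 = 452.7 mg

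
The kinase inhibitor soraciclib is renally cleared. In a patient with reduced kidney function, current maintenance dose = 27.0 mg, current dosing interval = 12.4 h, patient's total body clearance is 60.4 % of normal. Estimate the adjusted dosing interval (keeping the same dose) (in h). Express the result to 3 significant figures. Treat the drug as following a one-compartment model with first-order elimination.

20.5 h

To keep the same average steady-state level, dosing rate must scale with clearance.
CL ratio = 60.4 / 100 = 0.6040
New interval (same dose) = 12.4 / 0.6040 = 20.53 h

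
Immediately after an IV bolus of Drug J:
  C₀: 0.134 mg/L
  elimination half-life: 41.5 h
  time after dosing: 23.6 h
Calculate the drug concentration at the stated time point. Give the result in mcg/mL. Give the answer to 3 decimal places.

0.090 mcg/mL

k = ln2 / t½ = 0.693147 / 41.5 = 0.01670 h⁻¹
C = C₀ · e^(−k·t) = 0.1340 × e^(−0.01670 × 23.6)
  = 0.1340 × 0.6743 = 0.09036 mg/L
(0.09036 mg/L = 0.09036 mcg/mL)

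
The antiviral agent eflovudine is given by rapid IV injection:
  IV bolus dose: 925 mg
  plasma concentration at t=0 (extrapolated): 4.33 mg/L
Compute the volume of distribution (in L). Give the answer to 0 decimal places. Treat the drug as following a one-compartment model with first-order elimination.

Vd = Dose / C₀ = 925.0 / 4.33 = 213.6 L

214 L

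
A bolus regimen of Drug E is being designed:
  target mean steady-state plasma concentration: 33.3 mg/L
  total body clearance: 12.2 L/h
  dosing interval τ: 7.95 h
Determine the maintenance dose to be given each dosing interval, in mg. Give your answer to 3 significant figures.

At steady state, Dose/τ = Css × CL.
Dose = Css × CL × τ = 33.3 × 12.20 × 7.95 = 3230 mg

3230 mg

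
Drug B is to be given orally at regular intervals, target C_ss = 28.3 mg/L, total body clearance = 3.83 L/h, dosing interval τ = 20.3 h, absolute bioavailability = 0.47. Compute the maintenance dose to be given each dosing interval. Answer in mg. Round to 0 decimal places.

At steady state, F × (Dose/τ) = Css × CL.
Dose = Css × CL × τ / F = 28.3 × 3.830 × 20.3 / 0.47 = 4681 mg

4681 mg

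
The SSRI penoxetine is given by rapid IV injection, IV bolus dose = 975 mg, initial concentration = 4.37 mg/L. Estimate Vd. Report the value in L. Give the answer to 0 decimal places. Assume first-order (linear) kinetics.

223 L

Vd = Dose / C₀ = 975.0 / 4.37 = 223.1 L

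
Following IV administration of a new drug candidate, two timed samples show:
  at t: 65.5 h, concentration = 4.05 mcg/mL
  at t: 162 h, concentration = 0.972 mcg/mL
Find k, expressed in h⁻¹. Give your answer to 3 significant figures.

0.0148 h⁻¹

k = ln(C₁/C₂) / (t₂ − t₁) = ln(4.05/0.972) / (162 − 65.5)
  = 1.427 / 96.50 = 0.01479 h⁻¹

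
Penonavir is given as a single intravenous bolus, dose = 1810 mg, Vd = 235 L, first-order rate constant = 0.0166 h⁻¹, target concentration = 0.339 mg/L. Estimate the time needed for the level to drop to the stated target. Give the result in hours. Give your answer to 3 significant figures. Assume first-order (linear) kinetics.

188 h

C₀ = Dose / Vd = 1810 / 235 = 7.702 mg/L
t = ln(C₀ / C) / k = ln(7.702 / 0.339) / 0.01660
  = ln(22.72) / 0.01660 = 3.123 / 0.01660 = 188.1 h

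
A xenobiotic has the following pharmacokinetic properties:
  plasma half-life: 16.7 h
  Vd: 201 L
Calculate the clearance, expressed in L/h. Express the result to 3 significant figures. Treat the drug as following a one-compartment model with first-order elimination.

k = ln2 / t½ = 0.693147 / 16.7 = 0.04151 h⁻¹
CL = k × Vd = 0.04151 × 201 = 8.344 L/h

8.34 L/h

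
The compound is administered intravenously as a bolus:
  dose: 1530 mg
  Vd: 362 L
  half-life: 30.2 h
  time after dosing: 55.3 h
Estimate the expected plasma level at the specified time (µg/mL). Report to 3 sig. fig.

C₀ = Dose / Vd = 1530 / 362 = 4.227 mg/L
k = ln2 / t½ = 0.693147 / 30.2 = 0.02295 h⁻¹
C = C₀ · e^(−k·t) = 4.227 × e^(−0.02295 × 55.3)
  = 4.227 × 0.2811 = 1.188 mg/L
(1.188 mg/L = 1.188 µg/mL)

1.19 µg/mL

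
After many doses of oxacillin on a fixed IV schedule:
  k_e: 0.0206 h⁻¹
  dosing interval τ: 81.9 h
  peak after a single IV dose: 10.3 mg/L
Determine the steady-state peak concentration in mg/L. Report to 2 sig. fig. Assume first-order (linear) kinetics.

13 mg/L

e^(−kτ) = e^(−0.02060 × 81.9) = 0.1850
Accumulation ratio R = 1 / (1 − e^(−kτ)) = 1 / (1 − 0.1850) = 1.227
Steady-state peak = C₀ × R = 10.3 × 1.227 = 12.64 mg/L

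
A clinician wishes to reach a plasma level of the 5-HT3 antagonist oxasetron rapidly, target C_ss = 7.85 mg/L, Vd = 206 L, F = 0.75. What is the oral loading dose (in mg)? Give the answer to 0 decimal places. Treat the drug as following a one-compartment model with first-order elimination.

2156 mg

LD = Css × Vd / F = 7.85 × 206 / 0.75 = 2156 mg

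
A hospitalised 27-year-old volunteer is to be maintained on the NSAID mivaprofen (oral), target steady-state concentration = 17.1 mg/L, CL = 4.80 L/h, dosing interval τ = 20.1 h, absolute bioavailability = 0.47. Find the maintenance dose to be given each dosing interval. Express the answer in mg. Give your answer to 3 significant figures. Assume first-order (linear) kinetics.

3510 mg

At steady state, F × (Dose/τ) = Css × CL.
Dose = Css × CL × τ / F = 17.1 × 4.800 × 20.1 / 0.47 = 3510 mg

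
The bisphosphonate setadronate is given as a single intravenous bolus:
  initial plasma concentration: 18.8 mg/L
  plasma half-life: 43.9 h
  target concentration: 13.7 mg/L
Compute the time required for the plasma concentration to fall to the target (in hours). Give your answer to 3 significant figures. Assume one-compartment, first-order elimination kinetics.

k = ln2 / t½ = 0.693147 / 43.9 = 0.01579 h⁻¹
t = ln(C₀ / C) / k = ln(18.80 / 13.7) / 0.01579
  = ln(1.372) / 0.01579 = 0.3163 / 0.01579 = 20.03 h

20.0 h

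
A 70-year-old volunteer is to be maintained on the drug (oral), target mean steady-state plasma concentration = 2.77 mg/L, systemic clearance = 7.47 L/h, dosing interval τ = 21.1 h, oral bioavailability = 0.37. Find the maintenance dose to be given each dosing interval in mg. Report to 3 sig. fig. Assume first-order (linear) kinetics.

1180 mg

At steady state, F × (Dose/τ) = Css × CL.
Dose = Css × CL × τ / F = 2.77 × 7.470 × 21.1 / 0.37 = 1180 mg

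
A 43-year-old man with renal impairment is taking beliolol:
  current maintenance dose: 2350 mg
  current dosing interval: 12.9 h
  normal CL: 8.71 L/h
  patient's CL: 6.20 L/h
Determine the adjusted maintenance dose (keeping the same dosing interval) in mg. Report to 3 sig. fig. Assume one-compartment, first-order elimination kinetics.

To keep the same average steady-state level, dosing rate must scale with clearance.
CL ratio = 6.20 / 8.71 = 0.7118
New dose (same interval) = 2350 × 0.7118 = 1673 mg

1670 mg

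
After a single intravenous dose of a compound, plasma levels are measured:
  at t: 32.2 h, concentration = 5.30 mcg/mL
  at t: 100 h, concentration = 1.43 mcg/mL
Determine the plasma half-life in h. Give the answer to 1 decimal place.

35.9 h

k = ln(C₁/C₂) / (t₂ − t₁) = ln(5.30/1.43) / (100 − 32.2)
  = 1.310 / 67.80 = 0.01932 h⁻¹
t½ = ln2 / k = 0.693147 / 0.01932 = 35.88 h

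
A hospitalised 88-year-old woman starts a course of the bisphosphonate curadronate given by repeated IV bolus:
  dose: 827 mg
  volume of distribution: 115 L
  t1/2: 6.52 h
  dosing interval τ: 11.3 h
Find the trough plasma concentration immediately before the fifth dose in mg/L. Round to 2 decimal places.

C₀ per dose = Dose / Vd = 827 / 115 = 7.191 mg/L
k = ln2 / t½ = 0.693147 / 6.52 = 0.1063 h⁻¹
Fraction remaining after one interval: r = e^(−kτ) = e^(−0.1063 × 11.3) = 0.3008
Before dose 5, 4 doses have been given (aged 1τ, 2τ, 3τ, 4τ).
C_trough = C₀ × (r + r² + … + r^4) = C₀ × r(1−r^4)/(1−r)
        = 7.191 × 0.3008 × (1 − 0.008187) / (1 − 0.3008) = 3.068 mg/L

3.07 mg/L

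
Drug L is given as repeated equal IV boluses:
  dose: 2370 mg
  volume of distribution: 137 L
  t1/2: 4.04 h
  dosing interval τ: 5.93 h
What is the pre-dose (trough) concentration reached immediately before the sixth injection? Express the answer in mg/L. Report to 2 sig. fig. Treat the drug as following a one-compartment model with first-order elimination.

C₀ per dose = Dose / Vd = 2370 / 137 = 17.30 mg/L
k = ln2 / t½ = 0.693147 / 4.04 = 0.1716 h⁻¹
Fraction remaining after one interval: r = e^(−kτ) = e^(−0.1716 × 5.93) = 0.3615
Before dose 6, 5 doses have been given (aged 1τ, 2τ, 3τ, 4τ, 5τ).
C_trough = C₀ × (r + r² + … + r^5) = C₀ × r(1−r^5)/(1−r)
        = 17.30 × 0.3615 × (1 − 0.006174) / (1 − 0.3615) = 9.734 mg/L

9.7 mg/L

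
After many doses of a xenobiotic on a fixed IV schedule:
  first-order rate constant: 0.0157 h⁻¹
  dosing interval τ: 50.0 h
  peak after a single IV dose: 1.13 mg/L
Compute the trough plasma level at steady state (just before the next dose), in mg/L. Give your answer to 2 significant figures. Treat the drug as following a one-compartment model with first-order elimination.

0.95 mg/L

e^(−kτ) = e^(−0.01570 × 50.0) = 0.4561
Accumulation ratio R = 1 / (1 − e^(−kτ)) = 1 / (1 − 0.4561) = 1.839
Steady-state trough = C₀ × R × e^(−kτ) = 1.13 × 1.839 × 0.4561 = 0.9478 mg/L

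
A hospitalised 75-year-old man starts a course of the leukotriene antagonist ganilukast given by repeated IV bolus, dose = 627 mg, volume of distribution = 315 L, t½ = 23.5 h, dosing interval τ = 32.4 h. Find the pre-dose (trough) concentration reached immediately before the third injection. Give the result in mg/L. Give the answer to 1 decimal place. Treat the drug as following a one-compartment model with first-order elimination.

C₀ per dose = Dose / Vd = 627 / 315 = 1.990 mg/L
k = ln2 / t½ = 0.693147 / 23.5 = 0.02950 h⁻¹
Fraction remaining after one interval: r = e^(−kτ) = e^(−0.02950 × 32.4) = 0.3845
Before dose 3, 2 doses have been given (aged 1τ, 2τ).
C_trough = C₀ × (r + r²) = 1.990 × (0.3845 + 0.1478) = 1.059 mg/L

1.1 mg/L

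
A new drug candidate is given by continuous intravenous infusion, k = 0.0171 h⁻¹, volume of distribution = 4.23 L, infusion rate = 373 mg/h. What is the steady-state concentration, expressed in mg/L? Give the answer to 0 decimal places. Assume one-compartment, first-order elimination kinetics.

5157 mg/L

CL = k × Vd = 0.01710 × 4.23 = 0.07233 L/h
At steady state Css = R₀ / CL = 373 / 0.07233 = 5157 mg/L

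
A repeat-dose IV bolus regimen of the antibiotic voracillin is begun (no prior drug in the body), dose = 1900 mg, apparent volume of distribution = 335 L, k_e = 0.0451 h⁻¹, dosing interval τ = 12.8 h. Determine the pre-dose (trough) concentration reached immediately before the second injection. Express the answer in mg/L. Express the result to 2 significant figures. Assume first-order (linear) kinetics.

3.2 mg/L

C₀ per dose = Dose / Vd = 1900 / 335 = 5.672 mg/L
Fraction remaining after one interval: r = e^(−kτ) = e^(−0.04510 × 12.8) = 0.5614
Before dose 2, 1 dose has been given (aged 1τ).
C_trough = C₀ × r = 5.672 × 0.5614 = 3.184 mg/L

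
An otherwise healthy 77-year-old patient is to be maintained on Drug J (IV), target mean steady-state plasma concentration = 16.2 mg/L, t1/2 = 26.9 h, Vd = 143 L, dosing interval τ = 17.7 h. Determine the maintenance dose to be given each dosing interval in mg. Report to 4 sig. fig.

1057 mg

k = ln2 / t½ = 0.693147 / 26.9 = 0.02577 h⁻¹
CL = k × Vd = 0.02577 × 143 = 3.685 L/h
At steady state, Dose/τ = Css × CL.
Dose = Css × CL × τ = 16.2 × 3.685 × 17.7 = 1057 mg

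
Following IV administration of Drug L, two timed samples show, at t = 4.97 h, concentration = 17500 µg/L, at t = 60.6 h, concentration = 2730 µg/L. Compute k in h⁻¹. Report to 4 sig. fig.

0.03340 h⁻¹

k = ln(C₁/C₂) / (t₂ − t₁) = ln(17500/2730) / (60.6 − 4.97)
  = 1.858 / 55.63 = 0.03340 h⁻¹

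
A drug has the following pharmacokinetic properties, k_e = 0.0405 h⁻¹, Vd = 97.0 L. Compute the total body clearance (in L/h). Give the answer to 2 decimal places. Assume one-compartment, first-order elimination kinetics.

CL = k × Vd = 0.0405 × 97.0 = 3.929 L/h

3.93 L/h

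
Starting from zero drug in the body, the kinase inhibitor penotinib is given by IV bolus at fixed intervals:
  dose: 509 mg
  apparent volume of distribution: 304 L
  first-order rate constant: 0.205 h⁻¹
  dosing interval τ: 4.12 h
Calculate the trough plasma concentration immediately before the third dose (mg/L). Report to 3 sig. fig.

1.03 mg/L

C₀ per dose = Dose / Vd = 509 / 304 = 1.674 mg/L
Fraction remaining after one interval: r = e^(−kτ) = e^(−0.2050 × 4.12) = 0.4297
Before dose 3, 2 doses have been given (aged 1τ, 2τ).
C_trough = C₀ × (r + r²) = 1.674 × (0.4297 + 0.1846) = 1.028 mg/L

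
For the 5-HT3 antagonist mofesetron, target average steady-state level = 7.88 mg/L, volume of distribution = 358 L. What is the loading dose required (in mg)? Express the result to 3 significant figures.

2820 mg

LD = Css × Vd = 7.88 × 358 = 2821 mg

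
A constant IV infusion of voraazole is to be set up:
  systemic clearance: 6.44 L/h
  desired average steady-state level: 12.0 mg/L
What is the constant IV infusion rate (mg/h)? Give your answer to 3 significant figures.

77.3 mg/h

At steady state, infusion rate R₀ = Css × CL = 12.0 × 6.440 = 77.28 mg/h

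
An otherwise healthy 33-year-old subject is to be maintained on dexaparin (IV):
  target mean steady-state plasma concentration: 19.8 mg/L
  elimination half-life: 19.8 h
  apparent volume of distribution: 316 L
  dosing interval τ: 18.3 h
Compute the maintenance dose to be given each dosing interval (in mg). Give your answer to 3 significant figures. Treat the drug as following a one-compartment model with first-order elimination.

k = ln2 / t½ = 0.693147 / 19.8 = 0.03501 h⁻¹
CL = k × Vd = 0.03501 × 316 = 11.06 L/h
At steady state, Dose/τ = Css × CL.
Dose = Css × CL × τ = 19.8 × 11.06 × 18.3 = 4007 mg

4010 mg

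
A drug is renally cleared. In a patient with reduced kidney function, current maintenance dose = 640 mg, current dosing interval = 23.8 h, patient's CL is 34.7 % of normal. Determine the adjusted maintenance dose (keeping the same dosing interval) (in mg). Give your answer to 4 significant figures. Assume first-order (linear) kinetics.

To keep the same average steady-state level, dosing rate must scale with clearance.
CL ratio = 34.7 / 100 = 0.3470
New dose (same interval) = 640 × 0.3470 = 222.1 mg

222.1 mg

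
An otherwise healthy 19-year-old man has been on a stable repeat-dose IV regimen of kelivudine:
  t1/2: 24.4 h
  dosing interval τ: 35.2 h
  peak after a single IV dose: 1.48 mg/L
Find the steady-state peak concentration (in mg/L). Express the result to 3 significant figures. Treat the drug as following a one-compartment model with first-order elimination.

k = ln2 / t½ = 0.693147 / 24.4 = 0.02841 h⁻¹
e^(−kτ) = e^(−0.02841 × 35.2) = 0.3679
Accumulation ratio R = 1 / (1 − e^(−kτ)) = 1 / (1 − 0.3679) = 1.582
Steady-state peak = C₀ × R = 1.48 × 1.582 = 2.341 mg/L

2.34 mg/L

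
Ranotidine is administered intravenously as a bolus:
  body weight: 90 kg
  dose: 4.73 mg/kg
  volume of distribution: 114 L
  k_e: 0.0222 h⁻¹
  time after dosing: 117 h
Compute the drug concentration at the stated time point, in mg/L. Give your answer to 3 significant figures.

Total dose = 4.73 × 90 = 425.7 mg
C₀ = Dose / Vd = 425.7 / 114 = 3.734 mg/L
C = C₀ · e^(−k·t) = 3.734 × e^(−0.02220 × 117)
  = 3.734 × 0.07447 = 0.2781 mg/L

0.278 mg/L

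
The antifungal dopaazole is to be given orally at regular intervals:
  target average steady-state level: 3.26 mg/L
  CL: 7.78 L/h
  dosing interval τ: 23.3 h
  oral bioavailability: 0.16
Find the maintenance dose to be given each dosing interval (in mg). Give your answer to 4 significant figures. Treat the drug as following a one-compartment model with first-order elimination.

3693 mg

At steady state, F × (Dose/τ) = Css × CL.
Dose = Css × CL × τ / F = 3.26 × 7.780 × 23.3 / 0.16 = 3693 mg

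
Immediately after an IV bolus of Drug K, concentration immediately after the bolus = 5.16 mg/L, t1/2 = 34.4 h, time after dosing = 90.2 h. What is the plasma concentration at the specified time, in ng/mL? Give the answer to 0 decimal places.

838 ng/mL

k = ln2 / t½ = 0.693147 / 34.4 = 0.02015 h⁻¹
C = C₀ · e^(−k·t) = 5.160 × e^(−0.02015 × 90.2)
  = 5.160 × 0.1624 = 0.8380 mg/L
Convert: 0.8380 mg/L × 1000 = 838.0 ng/mL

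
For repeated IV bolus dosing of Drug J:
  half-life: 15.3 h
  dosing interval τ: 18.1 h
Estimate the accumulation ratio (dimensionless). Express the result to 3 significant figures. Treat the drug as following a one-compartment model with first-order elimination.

k = ln2 / t½ = 0.693147 / 15.3 = 0.04530 h⁻¹
e^(−kτ) = e^(−0.04530 × 18.1) = 0.4405
Accumulation ratio R = 1 / (1 − e^(−kτ)) = 1 / (1 − 0.4405) = 1.787

1.79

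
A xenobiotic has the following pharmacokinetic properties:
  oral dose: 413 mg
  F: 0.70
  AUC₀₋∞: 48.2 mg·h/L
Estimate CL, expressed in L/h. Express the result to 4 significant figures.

CL = F·Dose / AUC = 0.70 × 413 / 48.2 = 5.998 L/h

5.998 L/h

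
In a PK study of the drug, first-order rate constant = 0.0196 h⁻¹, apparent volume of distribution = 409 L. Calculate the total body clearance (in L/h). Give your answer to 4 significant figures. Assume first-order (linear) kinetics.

8.016 L/h

CL = k × Vd = 0.0196 × 409 = 8.016 L/h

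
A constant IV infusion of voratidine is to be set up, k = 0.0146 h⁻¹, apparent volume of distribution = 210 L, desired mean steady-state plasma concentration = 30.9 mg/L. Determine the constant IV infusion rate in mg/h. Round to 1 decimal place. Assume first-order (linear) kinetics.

CL = k × Vd = 0.01460 × 210 = 3.066 L/h
At steady state, infusion rate R₀ = Css × CL = 30.9 × 3.066 = 94.74 mg/h

94.7 mg/h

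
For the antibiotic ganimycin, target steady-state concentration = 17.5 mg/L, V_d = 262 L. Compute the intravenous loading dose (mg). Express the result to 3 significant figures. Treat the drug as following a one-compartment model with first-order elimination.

4590 mg

LD = Css × Vd = 17.5 × 262 = 4585 mg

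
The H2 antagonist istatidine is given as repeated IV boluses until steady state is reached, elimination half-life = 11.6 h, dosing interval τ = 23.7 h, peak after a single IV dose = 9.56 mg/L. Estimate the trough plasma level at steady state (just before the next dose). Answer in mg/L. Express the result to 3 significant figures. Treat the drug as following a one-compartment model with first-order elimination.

3.06 mg/L

k = ln2 / t½ = 0.693147 / 11.6 = 0.05975 h⁻¹
e^(−kτ) = e^(−0.05975 × 23.7) = 0.2427
Accumulation ratio R = 1 / (1 − e^(−kτ)) = 1 / (1 − 0.2427) = 1.320
Steady-state trough = C₀ × R × e^(−kτ) = 9.56 × 1.320 × 0.2427 = 3.063 mg/L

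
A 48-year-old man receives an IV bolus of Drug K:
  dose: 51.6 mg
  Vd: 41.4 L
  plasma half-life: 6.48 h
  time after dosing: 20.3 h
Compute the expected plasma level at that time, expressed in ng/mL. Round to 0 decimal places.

C₀ = Dose / Vd = 51.60 / 41.4 = 1.246 mg/L
k = ln2 / t½ = 0.693147 / 6.48 = 0.1070 h⁻¹
C = C₀ · e^(−k·t) = 1.246 × e^(−0.1070 × 20.3)
  = 1.246 × 0.1139 = 0.1419 mg/L
Convert: 0.1419 mg/L × 1000 = 141.9 ng/mL

142 ng/mL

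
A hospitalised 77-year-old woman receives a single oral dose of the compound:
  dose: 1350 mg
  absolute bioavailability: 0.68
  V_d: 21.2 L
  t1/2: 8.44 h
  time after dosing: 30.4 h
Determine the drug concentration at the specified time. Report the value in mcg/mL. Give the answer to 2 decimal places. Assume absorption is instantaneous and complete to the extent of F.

Amount reaching circulation = F × Dose = 0.68 × 1350 = 918.0 mg
C₀ = F·Dose / Vd = 918.0 / 21.2 = 43.30 mg/L
k = ln2 / t½ = 0.693147 / 8.44 = 0.08213 h⁻¹
C = C₀ · e^(−k·t) = 43.30 × e^(−0.08213 × 30.4)
  = 43.30 × 0.08235 = 3.566 mg/L
(3.566 mg/L = 3.566 mcg/mL)

3.57 mcg/mL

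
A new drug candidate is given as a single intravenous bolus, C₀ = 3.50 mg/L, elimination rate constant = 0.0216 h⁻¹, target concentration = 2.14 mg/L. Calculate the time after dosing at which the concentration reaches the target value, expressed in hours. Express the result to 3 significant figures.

22.8 h

t = ln(C₀ / C) / k = ln(3.500 / 2.14) / 0.02160
  = ln(1.636) / 0.02160 = 0.4923 / 0.02160 = 22.79 h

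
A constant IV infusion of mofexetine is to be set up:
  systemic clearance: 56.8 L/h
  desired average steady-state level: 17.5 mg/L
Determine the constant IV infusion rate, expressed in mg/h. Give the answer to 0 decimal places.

At steady state, infusion rate R₀ = Css × CL = 17.5 × 56.80 = 994.0 mg/h

994 mg/h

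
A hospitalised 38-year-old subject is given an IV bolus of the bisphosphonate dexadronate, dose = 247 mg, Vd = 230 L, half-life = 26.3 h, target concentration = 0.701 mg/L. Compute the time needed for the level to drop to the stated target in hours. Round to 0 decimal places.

C₀ = Dose / Vd = 247.0 / 230 = 1.074 mg/L
k = ln2 / t½ = 0.693147 / 26.3 = 0.02636 h⁻¹
t = ln(C₀ / C) / k = ln(1.074 / 0.701) / 0.02636
  = ln(1.532) / 0.02636 = 0.4266 / 0.02636 = 16.18 h

16 h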